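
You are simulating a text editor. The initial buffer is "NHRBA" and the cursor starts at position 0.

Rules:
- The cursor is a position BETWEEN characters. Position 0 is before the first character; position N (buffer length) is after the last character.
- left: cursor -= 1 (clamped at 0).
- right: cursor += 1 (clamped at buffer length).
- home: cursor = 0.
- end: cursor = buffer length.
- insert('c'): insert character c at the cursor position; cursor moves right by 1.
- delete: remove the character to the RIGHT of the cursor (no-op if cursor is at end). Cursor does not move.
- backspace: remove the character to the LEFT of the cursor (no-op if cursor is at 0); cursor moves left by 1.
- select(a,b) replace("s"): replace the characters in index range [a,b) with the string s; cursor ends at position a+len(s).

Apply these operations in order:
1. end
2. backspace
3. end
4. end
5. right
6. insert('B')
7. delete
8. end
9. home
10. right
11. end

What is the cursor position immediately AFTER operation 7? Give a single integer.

After op 1 (end): buf='NHRBA' cursor=5
After op 2 (backspace): buf='NHRB' cursor=4
After op 3 (end): buf='NHRB' cursor=4
After op 4 (end): buf='NHRB' cursor=4
After op 5 (right): buf='NHRB' cursor=4
After op 6 (insert('B')): buf='NHRBB' cursor=5
After op 7 (delete): buf='NHRBB' cursor=5

Answer: 5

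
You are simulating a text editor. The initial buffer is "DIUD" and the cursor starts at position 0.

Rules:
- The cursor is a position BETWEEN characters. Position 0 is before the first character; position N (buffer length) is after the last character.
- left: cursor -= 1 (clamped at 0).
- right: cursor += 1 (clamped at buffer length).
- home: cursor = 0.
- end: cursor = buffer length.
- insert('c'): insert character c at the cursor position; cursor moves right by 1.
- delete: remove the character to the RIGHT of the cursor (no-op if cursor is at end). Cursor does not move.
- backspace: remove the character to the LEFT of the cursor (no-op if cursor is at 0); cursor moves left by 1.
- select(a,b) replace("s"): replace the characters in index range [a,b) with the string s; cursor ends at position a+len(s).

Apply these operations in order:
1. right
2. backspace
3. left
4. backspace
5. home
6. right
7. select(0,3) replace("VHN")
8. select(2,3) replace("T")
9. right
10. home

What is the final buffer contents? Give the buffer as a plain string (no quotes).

Answer: VHT

Derivation:
After op 1 (right): buf='DIUD' cursor=1
After op 2 (backspace): buf='IUD' cursor=0
After op 3 (left): buf='IUD' cursor=0
After op 4 (backspace): buf='IUD' cursor=0
After op 5 (home): buf='IUD' cursor=0
After op 6 (right): buf='IUD' cursor=1
After op 7 (select(0,3) replace("VHN")): buf='VHN' cursor=3
After op 8 (select(2,3) replace("T")): buf='VHT' cursor=3
After op 9 (right): buf='VHT' cursor=3
After op 10 (home): buf='VHT' cursor=0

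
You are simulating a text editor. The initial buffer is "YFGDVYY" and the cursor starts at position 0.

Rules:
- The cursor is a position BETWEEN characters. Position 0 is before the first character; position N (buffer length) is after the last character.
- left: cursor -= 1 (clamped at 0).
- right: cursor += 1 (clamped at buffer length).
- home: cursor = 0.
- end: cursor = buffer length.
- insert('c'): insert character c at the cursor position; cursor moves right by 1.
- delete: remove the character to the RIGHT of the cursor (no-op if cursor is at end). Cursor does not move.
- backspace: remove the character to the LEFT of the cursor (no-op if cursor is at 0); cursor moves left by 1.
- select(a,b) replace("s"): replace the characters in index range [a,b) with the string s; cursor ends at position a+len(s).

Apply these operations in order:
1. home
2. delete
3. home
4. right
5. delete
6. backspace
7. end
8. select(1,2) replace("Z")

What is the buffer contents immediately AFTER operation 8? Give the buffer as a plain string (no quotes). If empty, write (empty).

Answer: DZYY

Derivation:
After op 1 (home): buf='YFGDVYY' cursor=0
After op 2 (delete): buf='FGDVYY' cursor=0
After op 3 (home): buf='FGDVYY' cursor=0
After op 4 (right): buf='FGDVYY' cursor=1
After op 5 (delete): buf='FDVYY' cursor=1
After op 6 (backspace): buf='DVYY' cursor=0
After op 7 (end): buf='DVYY' cursor=4
After op 8 (select(1,2) replace("Z")): buf='DZYY' cursor=2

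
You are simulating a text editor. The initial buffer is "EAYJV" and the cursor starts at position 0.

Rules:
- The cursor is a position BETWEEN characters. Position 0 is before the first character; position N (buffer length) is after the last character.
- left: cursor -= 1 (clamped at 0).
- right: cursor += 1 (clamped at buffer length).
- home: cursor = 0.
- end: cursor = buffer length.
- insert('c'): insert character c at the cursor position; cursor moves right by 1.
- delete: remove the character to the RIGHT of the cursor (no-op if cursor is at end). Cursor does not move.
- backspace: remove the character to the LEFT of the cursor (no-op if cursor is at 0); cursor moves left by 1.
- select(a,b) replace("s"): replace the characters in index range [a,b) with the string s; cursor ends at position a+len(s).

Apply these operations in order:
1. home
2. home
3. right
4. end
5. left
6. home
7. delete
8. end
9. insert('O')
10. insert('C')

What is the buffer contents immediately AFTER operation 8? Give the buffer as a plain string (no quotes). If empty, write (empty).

After op 1 (home): buf='EAYJV' cursor=0
After op 2 (home): buf='EAYJV' cursor=0
After op 3 (right): buf='EAYJV' cursor=1
After op 4 (end): buf='EAYJV' cursor=5
After op 5 (left): buf='EAYJV' cursor=4
After op 6 (home): buf='EAYJV' cursor=0
After op 7 (delete): buf='AYJV' cursor=0
After op 8 (end): buf='AYJV' cursor=4

Answer: AYJV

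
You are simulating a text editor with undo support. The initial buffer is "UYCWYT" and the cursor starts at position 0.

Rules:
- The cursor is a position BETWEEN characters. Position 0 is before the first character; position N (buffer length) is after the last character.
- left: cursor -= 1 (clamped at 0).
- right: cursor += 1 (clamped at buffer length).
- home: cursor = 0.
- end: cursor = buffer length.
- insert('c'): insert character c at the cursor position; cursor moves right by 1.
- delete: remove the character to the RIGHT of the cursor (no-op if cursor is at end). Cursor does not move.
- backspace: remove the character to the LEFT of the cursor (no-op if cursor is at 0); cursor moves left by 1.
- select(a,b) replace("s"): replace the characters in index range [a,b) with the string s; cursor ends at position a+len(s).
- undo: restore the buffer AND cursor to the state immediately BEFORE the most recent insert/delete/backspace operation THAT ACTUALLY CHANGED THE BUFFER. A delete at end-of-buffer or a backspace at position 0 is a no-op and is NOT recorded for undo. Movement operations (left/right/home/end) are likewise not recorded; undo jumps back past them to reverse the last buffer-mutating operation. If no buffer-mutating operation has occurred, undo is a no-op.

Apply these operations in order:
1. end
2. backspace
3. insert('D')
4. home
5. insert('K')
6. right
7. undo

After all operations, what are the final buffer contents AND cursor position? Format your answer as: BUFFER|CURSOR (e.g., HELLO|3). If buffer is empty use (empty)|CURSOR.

Answer: UYCWYD|0

Derivation:
After op 1 (end): buf='UYCWYT' cursor=6
After op 2 (backspace): buf='UYCWY' cursor=5
After op 3 (insert('D')): buf='UYCWYD' cursor=6
After op 4 (home): buf='UYCWYD' cursor=0
After op 5 (insert('K')): buf='KUYCWYD' cursor=1
After op 6 (right): buf='KUYCWYD' cursor=2
After op 7 (undo): buf='UYCWYD' cursor=0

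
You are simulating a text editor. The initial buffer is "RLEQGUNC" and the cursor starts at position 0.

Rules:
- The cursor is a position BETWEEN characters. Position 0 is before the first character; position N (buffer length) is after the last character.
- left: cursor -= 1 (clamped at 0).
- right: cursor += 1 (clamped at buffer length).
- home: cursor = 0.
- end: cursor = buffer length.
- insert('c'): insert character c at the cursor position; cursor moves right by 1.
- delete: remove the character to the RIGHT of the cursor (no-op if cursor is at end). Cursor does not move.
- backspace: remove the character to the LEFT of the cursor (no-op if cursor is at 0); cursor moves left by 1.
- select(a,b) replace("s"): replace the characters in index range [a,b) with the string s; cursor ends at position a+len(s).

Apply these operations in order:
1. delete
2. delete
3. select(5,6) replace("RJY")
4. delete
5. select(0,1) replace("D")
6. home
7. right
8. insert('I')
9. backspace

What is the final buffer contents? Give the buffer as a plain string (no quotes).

After op 1 (delete): buf='LEQGUNC' cursor=0
After op 2 (delete): buf='EQGUNC' cursor=0
After op 3 (select(5,6) replace("RJY")): buf='EQGUNRJY' cursor=8
After op 4 (delete): buf='EQGUNRJY' cursor=8
After op 5 (select(0,1) replace("D")): buf='DQGUNRJY' cursor=1
After op 6 (home): buf='DQGUNRJY' cursor=0
After op 7 (right): buf='DQGUNRJY' cursor=1
After op 8 (insert('I')): buf='DIQGUNRJY' cursor=2
After op 9 (backspace): buf='DQGUNRJY' cursor=1

Answer: DQGUNRJY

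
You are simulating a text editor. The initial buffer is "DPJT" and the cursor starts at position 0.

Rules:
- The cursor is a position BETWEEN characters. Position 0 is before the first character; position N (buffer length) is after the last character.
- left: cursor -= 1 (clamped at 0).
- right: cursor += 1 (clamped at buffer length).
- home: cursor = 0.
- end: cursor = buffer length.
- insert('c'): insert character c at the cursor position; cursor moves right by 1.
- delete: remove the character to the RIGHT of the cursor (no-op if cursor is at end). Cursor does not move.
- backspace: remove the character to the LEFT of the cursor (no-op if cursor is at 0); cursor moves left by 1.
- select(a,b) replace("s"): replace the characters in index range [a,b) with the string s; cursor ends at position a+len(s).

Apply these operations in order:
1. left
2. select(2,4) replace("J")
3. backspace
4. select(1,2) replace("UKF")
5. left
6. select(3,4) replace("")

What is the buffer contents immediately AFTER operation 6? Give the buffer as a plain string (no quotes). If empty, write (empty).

Answer: DUK

Derivation:
After op 1 (left): buf='DPJT' cursor=0
After op 2 (select(2,4) replace("J")): buf='DPJ' cursor=3
After op 3 (backspace): buf='DP' cursor=2
After op 4 (select(1,2) replace("UKF")): buf='DUKF' cursor=4
After op 5 (left): buf='DUKF' cursor=3
After op 6 (select(3,4) replace("")): buf='DUK' cursor=3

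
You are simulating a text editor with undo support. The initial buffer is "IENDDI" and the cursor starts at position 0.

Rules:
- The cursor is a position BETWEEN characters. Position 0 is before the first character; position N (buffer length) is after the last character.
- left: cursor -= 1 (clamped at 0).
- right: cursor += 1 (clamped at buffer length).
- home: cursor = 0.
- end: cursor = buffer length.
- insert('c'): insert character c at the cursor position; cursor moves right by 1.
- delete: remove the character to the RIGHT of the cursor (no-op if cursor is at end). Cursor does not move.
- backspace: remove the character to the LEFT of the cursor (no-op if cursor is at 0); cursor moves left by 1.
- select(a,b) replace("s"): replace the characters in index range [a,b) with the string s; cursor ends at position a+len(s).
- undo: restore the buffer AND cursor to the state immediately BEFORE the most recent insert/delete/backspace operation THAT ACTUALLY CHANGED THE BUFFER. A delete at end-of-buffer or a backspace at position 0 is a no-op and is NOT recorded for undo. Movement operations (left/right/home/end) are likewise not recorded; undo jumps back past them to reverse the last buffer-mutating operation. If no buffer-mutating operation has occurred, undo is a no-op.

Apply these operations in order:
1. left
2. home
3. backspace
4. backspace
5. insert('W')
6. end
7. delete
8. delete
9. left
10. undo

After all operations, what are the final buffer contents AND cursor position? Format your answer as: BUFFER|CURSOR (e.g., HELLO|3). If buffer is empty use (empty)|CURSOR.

Answer: IENDDI|0

Derivation:
After op 1 (left): buf='IENDDI' cursor=0
After op 2 (home): buf='IENDDI' cursor=0
After op 3 (backspace): buf='IENDDI' cursor=0
After op 4 (backspace): buf='IENDDI' cursor=0
After op 5 (insert('W')): buf='WIENDDI' cursor=1
After op 6 (end): buf='WIENDDI' cursor=7
After op 7 (delete): buf='WIENDDI' cursor=7
After op 8 (delete): buf='WIENDDI' cursor=7
After op 9 (left): buf='WIENDDI' cursor=6
After op 10 (undo): buf='IENDDI' cursor=0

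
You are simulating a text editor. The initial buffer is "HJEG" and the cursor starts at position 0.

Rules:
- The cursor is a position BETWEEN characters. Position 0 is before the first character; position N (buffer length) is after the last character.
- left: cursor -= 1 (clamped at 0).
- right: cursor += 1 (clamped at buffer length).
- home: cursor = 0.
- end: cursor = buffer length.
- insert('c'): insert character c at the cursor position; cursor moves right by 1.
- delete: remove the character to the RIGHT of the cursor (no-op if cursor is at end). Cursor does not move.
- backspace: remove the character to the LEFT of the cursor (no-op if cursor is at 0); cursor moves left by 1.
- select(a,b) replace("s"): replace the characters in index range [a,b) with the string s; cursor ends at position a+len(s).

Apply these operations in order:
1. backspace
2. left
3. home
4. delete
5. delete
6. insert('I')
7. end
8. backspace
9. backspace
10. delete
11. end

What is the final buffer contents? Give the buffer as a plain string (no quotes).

Answer: I

Derivation:
After op 1 (backspace): buf='HJEG' cursor=0
After op 2 (left): buf='HJEG' cursor=0
After op 3 (home): buf='HJEG' cursor=0
After op 4 (delete): buf='JEG' cursor=0
After op 5 (delete): buf='EG' cursor=0
After op 6 (insert('I')): buf='IEG' cursor=1
After op 7 (end): buf='IEG' cursor=3
After op 8 (backspace): buf='IE' cursor=2
After op 9 (backspace): buf='I' cursor=1
After op 10 (delete): buf='I' cursor=1
After op 11 (end): buf='I' cursor=1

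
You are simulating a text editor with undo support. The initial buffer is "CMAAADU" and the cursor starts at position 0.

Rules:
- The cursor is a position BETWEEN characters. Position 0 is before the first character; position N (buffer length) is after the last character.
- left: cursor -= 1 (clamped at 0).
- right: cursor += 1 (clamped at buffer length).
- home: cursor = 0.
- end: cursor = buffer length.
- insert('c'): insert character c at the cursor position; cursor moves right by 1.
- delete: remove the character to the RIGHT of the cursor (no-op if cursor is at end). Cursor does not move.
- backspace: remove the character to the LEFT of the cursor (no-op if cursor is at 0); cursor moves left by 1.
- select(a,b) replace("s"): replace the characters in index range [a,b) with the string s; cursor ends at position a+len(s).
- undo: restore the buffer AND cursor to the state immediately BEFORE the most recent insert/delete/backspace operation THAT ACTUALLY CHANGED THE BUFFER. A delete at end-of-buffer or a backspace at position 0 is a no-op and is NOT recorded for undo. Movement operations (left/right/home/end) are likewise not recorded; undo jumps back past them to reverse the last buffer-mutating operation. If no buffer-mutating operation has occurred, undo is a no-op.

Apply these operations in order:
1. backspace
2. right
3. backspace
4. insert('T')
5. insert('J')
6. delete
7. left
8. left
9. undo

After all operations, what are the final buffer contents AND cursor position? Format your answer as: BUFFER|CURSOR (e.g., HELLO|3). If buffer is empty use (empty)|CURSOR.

After op 1 (backspace): buf='CMAAADU' cursor=0
After op 2 (right): buf='CMAAADU' cursor=1
After op 3 (backspace): buf='MAAADU' cursor=0
After op 4 (insert('T')): buf='TMAAADU' cursor=1
After op 5 (insert('J')): buf='TJMAAADU' cursor=2
After op 6 (delete): buf='TJAAADU' cursor=2
After op 7 (left): buf='TJAAADU' cursor=1
After op 8 (left): buf='TJAAADU' cursor=0
After op 9 (undo): buf='TJMAAADU' cursor=2

Answer: TJMAAADU|2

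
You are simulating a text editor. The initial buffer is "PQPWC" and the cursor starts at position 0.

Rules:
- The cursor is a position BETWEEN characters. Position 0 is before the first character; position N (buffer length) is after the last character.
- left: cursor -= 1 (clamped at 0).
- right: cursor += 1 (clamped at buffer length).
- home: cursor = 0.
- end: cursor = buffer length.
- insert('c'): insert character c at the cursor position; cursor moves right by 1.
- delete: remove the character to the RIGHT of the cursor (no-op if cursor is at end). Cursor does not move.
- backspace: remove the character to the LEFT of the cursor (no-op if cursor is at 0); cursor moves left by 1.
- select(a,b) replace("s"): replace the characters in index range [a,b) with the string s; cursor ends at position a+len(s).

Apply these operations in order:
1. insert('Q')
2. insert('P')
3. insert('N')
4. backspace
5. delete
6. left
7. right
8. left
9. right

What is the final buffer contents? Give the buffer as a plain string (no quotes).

After op 1 (insert('Q')): buf='QPQPWC' cursor=1
After op 2 (insert('P')): buf='QPPQPWC' cursor=2
After op 3 (insert('N')): buf='QPNPQPWC' cursor=3
After op 4 (backspace): buf='QPPQPWC' cursor=2
After op 5 (delete): buf='QPQPWC' cursor=2
After op 6 (left): buf='QPQPWC' cursor=1
After op 7 (right): buf='QPQPWC' cursor=2
After op 8 (left): buf='QPQPWC' cursor=1
After op 9 (right): buf='QPQPWC' cursor=2

Answer: QPQPWC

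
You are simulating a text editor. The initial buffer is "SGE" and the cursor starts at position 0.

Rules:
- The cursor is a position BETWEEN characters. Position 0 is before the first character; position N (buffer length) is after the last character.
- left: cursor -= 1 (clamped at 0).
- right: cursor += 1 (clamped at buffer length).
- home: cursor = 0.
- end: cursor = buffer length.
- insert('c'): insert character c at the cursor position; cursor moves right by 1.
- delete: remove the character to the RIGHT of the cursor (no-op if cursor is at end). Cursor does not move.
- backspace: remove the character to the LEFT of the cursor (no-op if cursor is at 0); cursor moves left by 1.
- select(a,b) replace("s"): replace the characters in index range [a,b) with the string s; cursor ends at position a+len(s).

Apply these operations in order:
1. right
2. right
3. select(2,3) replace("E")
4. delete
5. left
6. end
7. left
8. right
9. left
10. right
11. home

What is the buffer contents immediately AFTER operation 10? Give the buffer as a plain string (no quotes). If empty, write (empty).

Answer: SGE

Derivation:
After op 1 (right): buf='SGE' cursor=1
After op 2 (right): buf='SGE' cursor=2
After op 3 (select(2,3) replace("E")): buf='SGE' cursor=3
After op 4 (delete): buf='SGE' cursor=3
After op 5 (left): buf='SGE' cursor=2
After op 6 (end): buf='SGE' cursor=3
After op 7 (left): buf='SGE' cursor=2
After op 8 (right): buf='SGE' cursor=3
After op 9 (left): buf='SGE' cursor=2
After op 10 (right): buf='SGE' cursor=3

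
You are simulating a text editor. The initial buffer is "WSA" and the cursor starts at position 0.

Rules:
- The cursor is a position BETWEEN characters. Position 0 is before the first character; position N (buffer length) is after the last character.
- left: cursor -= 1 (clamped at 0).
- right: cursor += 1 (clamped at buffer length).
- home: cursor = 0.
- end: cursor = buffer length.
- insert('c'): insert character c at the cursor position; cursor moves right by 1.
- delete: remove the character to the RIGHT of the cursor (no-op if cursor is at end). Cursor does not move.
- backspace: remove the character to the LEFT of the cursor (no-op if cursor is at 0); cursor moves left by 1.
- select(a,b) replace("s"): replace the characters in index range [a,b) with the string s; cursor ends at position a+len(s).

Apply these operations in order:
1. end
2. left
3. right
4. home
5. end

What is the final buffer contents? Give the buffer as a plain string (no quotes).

After op 1 (end): buf='WSA' cursor=3
After op 2 (left): buf='WSA' cursor=2
After op 3 (right): buf='WSA' cursor=3
After op 4 (home): buf='WSA' cursor=0
After op 5 (end): buf='WSA' cursor=3

Answer: WSA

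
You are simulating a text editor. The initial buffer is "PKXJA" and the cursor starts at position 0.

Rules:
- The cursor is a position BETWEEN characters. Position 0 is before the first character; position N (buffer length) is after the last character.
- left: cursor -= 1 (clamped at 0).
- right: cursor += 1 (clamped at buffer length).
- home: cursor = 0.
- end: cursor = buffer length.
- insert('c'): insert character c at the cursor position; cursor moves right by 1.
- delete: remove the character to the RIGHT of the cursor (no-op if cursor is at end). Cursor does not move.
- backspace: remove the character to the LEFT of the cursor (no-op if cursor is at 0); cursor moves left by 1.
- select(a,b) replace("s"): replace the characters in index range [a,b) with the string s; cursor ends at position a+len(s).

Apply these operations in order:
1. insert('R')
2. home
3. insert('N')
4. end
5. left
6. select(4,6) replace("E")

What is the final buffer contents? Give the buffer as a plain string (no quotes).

Answer: NRPKEA

Derivation:
After op 1 (insert('R')): buf='RPKXJA' cursor=1
After op 2 (home): buf='RPKXJA' cursor=0
After op 3 (insert('N')): buf='NRPKXJA' cursor=1
After op 4 (end): buf='NRPKXJA' cursor=7
After op 5 (left): buf='NRPKXJA' cursor=6
After op 6 (select(4,6) replace("E")): buf='NRPKEA' cursor=5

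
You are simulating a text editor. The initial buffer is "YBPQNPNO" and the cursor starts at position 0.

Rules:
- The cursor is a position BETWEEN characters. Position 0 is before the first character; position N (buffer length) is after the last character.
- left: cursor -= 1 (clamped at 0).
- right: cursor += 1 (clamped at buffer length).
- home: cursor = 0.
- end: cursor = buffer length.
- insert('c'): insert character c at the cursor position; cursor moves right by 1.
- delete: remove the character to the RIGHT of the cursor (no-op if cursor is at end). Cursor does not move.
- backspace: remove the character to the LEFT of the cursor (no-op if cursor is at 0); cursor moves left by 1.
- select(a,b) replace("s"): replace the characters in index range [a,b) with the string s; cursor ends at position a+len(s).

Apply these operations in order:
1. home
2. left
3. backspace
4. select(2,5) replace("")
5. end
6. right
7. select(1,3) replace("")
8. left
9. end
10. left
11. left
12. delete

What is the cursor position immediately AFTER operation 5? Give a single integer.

After op 1 (home): buf='YBPQNPNO' cursor=0
After op 2 (left): buf='YBPQNPNO' cursor=0
After op 3 (backspace): buf='YBPQNPNO' cursor=0
After op 4 (select(2,5) replace("")): buf='YBPNO' cursor=2
After op 5 (end): buf='YBPNO' cursor=5

Answer: 5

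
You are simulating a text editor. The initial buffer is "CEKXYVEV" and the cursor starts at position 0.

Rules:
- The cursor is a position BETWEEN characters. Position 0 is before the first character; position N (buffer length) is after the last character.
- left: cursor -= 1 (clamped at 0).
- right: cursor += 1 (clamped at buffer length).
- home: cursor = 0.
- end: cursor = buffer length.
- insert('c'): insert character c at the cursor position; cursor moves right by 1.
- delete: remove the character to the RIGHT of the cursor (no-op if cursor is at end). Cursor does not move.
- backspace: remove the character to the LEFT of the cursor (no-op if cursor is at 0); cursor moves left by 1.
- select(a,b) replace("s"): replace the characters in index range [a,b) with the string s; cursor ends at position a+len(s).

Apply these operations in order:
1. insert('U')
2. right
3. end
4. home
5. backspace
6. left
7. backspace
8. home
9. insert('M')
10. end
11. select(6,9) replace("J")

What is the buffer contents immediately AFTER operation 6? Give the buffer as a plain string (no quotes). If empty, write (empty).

Answer: UCEKXYVEV

Derivation:
After op 1 (insert('U')): buf='UCEKXYVEV' cursor=1
After op 2 (right): buf='UCEKXYVEV' cursor=2
After op 3 (end): buf='UCEKXYVEV' cursor=9
After op 4 (home): buf='UCEKXYVEV' cursor=0
After op 5 (backspace): buf='UCEKXYVEV' cursor=0
After op 6 (left): buf='UCEKXYVEV' cursor=0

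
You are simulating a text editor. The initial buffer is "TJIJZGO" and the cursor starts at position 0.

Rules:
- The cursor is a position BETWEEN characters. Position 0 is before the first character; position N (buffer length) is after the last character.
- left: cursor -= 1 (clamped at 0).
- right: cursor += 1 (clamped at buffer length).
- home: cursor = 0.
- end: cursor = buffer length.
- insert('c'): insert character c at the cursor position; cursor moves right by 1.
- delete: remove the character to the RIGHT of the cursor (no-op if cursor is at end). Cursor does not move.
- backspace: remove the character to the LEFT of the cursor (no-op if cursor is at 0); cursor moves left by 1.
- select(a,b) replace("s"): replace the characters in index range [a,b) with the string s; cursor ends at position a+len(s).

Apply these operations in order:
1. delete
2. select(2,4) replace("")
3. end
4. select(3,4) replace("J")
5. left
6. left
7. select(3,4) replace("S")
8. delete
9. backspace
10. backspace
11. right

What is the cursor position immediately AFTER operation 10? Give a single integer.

After op 1 (delete): buf='JIJZGO' cursor=0
After op 2 (select(2,4) replace("")): buf='JIGO' cursor=2
After op 3 (end): buf='JIGO' cursor=4
After op 4 (select(3,4) replace("J")): buf='JIGJ' cursor=4
After op 5 (left): buf='JIGJ' cursor=3
After op 6 (left): buf='JIGJ' cursor=2
After op 7 (select(3,4) replace("S")): buf='JIGS' cursor=4
After op 8 (delete): buf='JIGS' cursor=4
After op 9 (backspace): buf='JIG' cursor=3
After op 10 (backspace): buf='JI' cursor=2

Answer: 2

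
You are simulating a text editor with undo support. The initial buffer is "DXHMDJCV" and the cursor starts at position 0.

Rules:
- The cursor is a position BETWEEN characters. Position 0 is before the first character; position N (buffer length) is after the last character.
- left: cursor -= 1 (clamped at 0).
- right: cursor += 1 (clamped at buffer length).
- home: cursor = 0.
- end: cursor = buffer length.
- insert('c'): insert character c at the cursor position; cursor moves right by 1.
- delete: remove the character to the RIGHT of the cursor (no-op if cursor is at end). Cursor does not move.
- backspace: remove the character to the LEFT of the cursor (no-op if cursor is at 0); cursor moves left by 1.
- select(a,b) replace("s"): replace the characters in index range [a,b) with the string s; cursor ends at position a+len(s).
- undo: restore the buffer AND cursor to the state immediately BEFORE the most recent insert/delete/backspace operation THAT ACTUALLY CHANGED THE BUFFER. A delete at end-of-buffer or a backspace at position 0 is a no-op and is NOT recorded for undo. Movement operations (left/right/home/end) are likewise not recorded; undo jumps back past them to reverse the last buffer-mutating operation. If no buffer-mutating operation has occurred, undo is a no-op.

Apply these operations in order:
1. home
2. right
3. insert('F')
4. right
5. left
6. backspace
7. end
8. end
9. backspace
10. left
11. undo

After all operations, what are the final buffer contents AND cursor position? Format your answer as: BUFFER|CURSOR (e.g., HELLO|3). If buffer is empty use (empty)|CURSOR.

Answer: DXHMDJCV|8

Derivation:
After op 1 (home): buf='DXHMDJCV' cursor=0
After op 2 (right): buf='DXHMDJCV' cursor=1
After op 3 (insert('F')): buf='DFXHMDJCV' cursor=2
After op 4 (right): buf='DFXHMDJCV' cursor=3
After op 5 (left): buf='DFXHMDJCV' cursor=2
After op 6 (backspace): buf='DXHMDJCV' cursor=1
After op 7 (end): buf='DXHMDJCV' cursor=8
After op 8 (end): buf='DXHMDJCV' cursor=8
After op 9 (backspace): buf='DXHMDJC' cursor=7
After op 10 (left): buf='DXHMDJC' cursor=6
After op 11 (undo): buf='DXHMDJCV' cursor=8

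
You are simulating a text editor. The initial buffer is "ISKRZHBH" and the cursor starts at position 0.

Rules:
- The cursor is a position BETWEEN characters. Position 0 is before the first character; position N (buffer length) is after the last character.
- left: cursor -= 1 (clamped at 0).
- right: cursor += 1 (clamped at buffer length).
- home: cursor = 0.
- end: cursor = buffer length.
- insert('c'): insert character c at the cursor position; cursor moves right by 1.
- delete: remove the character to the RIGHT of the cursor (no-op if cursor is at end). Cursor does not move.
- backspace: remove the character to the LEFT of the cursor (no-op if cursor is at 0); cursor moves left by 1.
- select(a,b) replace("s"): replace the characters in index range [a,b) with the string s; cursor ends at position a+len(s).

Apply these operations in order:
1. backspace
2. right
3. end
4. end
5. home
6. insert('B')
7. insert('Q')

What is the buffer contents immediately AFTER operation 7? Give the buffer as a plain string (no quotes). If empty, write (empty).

Answer: BQISKRZHBH

Derivation:
After op 1 (backspace): buf='ISKRZHBH' cursor=0
After op 2 (right): buf='ISKRZHBH' cursor=1
After op 3 (end): buf='ISKRZHBH' cursor=8
After op 4 (end): buf='ISKRZHBH' cursor=8
After op 5 (home): buf='ISKRZHBH' cursor=0
After op 6 (insert('B')): buf='BISKRZHBH' cursor=1
After op 7 (insert('Q')): buf='BQISKRZHBH' cursor=2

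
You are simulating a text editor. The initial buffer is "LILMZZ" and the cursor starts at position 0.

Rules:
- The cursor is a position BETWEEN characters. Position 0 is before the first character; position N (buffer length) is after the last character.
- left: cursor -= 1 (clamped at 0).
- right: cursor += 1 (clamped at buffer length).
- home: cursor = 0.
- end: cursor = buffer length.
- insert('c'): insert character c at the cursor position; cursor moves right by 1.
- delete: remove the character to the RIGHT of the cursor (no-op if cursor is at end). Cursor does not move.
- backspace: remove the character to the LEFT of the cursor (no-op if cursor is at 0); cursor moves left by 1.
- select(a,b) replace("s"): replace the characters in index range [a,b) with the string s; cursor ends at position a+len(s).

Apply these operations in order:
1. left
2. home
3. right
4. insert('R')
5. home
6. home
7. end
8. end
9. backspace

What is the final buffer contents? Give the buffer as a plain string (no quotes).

After op 1 (left): buf='LILMZZ' cursor=0
After op 2 (home): buf='LILMZZ' cursor=0
After op 3 (right): buf='LILMZZ' cursor=1
After op 4 (insert('R')): buf='LRILMZZ' cursor=2
After op 5 (home): buf='LRILMZZ' cursor=0
After op 6 (home): buf='LRILMZZ' cursor=0
After op 7 (end): buf='LRILMZZ' cursor=7
After op 8 (end): buf='LRILMZZ' cursor=7
After op 9 (backspace): buf='LRILMZ' cursor=6

Answer: LRILMZ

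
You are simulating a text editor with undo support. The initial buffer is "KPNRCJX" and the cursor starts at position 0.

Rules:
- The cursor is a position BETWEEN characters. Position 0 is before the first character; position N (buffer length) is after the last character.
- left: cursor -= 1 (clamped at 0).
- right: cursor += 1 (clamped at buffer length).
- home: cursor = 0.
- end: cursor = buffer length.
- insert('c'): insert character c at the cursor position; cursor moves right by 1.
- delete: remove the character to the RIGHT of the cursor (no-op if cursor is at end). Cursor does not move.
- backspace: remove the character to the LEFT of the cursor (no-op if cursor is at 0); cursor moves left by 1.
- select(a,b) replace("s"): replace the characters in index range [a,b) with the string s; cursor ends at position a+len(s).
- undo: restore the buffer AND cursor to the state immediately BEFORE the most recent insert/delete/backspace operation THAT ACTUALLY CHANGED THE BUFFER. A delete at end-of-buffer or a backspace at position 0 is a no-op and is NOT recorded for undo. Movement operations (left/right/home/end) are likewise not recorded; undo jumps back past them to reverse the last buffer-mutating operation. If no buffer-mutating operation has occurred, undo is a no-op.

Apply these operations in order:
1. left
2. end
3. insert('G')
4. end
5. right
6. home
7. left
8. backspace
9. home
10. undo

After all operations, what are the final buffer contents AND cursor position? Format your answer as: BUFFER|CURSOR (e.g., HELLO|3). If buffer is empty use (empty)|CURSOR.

Answer: KPNRCJX|7

Derivation:
After op 1 (left): buf='KPNRCJX' cursor=0
After op 2 (end): buf='KPNRCJX' cursor=7
After op 3 (insert('G')): buf='KPNRCJXG' cursor=8
After op 4 (end): buf='KPNRCJXG' cursor=8
After op 5 (right): buf='KPNRCJXG' cursor=8
After op 6 (home): buf='KPNRCJXG' cursor=0
After op 7 (left): buf='KPNRCJXG' cursor=0
After op 8 (backspace): buf='KPNRCJXG' cursor=0
After op 9 (home): buf='KPNRCJXG' cursor=0
After op 10 (undo): buf='KPNRCJX' cursor=7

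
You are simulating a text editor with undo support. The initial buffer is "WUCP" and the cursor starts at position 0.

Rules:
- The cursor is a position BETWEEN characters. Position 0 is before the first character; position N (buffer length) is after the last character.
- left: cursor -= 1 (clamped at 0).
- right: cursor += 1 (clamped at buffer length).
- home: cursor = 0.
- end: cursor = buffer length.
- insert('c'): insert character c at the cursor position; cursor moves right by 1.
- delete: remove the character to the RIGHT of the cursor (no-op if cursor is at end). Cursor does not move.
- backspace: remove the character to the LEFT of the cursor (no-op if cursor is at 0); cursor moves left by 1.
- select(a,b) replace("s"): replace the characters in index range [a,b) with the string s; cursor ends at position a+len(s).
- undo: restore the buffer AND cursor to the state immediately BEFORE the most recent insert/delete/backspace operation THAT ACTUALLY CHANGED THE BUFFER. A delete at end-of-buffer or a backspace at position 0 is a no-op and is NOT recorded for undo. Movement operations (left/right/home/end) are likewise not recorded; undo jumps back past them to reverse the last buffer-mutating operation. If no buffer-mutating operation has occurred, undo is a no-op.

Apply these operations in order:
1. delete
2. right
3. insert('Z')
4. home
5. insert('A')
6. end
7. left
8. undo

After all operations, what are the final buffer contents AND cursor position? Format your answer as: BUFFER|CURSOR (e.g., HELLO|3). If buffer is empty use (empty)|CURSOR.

After op 1 (delete): buf='UCP' cursor=0
After op 2 (right): buf='UCP' cursor=1
After op 3 (insert('Z')): buf='UZCP' cursor=2
After op 4 (home): buf='UZCP' cursor=0
After op 5 (insert('A')): buf='AUZCP' cursor=1
After op 6 (end): buf='AUZCP' cursor=5
After op 7 (left): buf='AUZCP' cursor=4
After op 8 (undo): buf='UZCP' cursor=0

Answer: UZCP|0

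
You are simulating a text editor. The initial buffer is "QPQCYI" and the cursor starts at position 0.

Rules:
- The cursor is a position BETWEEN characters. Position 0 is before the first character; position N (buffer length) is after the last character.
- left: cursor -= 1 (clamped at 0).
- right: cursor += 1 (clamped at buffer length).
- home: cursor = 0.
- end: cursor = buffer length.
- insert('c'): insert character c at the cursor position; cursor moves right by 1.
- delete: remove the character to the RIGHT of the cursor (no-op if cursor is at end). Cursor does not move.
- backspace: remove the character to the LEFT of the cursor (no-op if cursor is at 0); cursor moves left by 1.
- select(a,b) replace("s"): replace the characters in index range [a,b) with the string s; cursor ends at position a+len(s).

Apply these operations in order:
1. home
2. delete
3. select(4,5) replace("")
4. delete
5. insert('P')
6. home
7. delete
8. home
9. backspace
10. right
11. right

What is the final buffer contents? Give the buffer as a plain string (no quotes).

After op 1 (home): buf='QPQCYI' cursor=0
After op 2 (delete): buf='PQCYI' cursor=0
After op 3 (select(4,5) replace("")): buf='PQCY' cursor=4
After op 4 (delete): buf='PQCY' cursor=4
After op 5 (insert('P')): buf='PQCYP' cursor=5
After op 6 (home): buf='PQCYP' cursor=0
After op 7 (delete): buf='QCYP' cursor=0
After op 8 (home): buf='QCYP' cursor=0
After op 9 (backspace): buf='QCYP' cursor=0
After op 10 (right): buf='QCYP' cursor=1
After op 11 (right): buf='QCYP' cursor=2

Answer: QCYP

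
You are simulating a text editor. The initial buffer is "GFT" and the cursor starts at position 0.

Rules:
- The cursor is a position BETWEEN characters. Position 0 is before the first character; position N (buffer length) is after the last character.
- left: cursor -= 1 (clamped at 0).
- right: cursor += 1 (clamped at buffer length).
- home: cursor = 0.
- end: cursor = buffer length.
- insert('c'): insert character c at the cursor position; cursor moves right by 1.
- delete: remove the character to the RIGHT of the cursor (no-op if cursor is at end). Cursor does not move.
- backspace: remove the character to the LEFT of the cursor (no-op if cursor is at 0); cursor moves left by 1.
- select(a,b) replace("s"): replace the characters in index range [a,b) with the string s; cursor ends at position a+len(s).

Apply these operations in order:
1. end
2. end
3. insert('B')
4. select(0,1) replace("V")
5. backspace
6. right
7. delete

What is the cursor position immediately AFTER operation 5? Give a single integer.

Answer: 0

Derivation:
After op 1 (end): buf='GFT' cursor=3
After op 2 (end): buf='GFT' cursor=3
After op 3 (insert('B')): buf='GFTB' cursor=4
After op 4 (select(0,1) replace("V")): buf='VFTB' cursor=1
After op 5 (backspace): buf='FTB' cursor=0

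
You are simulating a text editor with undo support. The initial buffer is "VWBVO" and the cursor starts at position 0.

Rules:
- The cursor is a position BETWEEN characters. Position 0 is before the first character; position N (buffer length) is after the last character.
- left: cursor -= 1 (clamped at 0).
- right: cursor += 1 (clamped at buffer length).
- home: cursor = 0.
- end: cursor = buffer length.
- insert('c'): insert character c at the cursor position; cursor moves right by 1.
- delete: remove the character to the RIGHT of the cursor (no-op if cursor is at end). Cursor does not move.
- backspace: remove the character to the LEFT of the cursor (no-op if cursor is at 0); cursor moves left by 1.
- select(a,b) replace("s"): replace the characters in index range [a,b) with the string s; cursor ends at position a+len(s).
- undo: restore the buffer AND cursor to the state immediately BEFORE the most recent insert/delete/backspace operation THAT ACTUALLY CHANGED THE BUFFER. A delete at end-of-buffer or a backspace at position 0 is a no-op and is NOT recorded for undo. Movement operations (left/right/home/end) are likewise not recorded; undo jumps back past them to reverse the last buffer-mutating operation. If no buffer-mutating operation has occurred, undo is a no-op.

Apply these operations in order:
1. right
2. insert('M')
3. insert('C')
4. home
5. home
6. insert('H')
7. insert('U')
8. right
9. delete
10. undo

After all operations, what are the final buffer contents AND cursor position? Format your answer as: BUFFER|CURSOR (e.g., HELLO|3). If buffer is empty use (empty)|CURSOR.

Answer: HUVMCWBVO|3

Derivation:
After op 1 (right): buf='VWBVO' cursor=1
After op 2 (insert('M')): buf='VMWBVO' cursor=2
After op 3 (insert('C')): buf='VMCWBVO' cursor=3
After op 4 (home): buf='VMCWBVO' cursor=0
After op 5 (home): buf='VMCWBVO' cursor=0
After op 6 (insert('H')): buf='HVMCWBVO' cursor=1
After op 7 (insert('U')): buf='HUVMCWBVO' cursor=2
After op 8 (right): buf='HUVMCWBVO' cursor=3
After op 9 (delete): buf='HUVCWBVO' cursor=3
After op 10 (undo): buf='HUVMCWBVO' cursor=3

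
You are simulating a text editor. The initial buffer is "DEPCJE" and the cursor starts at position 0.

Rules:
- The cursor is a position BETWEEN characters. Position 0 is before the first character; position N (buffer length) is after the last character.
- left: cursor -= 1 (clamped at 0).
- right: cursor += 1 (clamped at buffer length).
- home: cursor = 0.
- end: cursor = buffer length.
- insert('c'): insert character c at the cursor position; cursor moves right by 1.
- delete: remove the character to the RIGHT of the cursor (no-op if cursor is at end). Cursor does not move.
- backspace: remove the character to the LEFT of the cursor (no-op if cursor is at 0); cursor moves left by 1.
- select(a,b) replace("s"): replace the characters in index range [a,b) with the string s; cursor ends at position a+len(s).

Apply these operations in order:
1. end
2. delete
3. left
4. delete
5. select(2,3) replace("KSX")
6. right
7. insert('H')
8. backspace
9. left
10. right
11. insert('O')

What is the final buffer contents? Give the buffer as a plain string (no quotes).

Answer: DEKSXCOJ

Derivation:
After op 1 (end): buf='DEPCJE' cursor=6
After op 2 (delete): buf='DEPCJE' cursor=6
After op 3 (left): buf='DEPCJE' cursor=5
After op 4 (delete): buf='DEPCJ' cursor=5
After op 5 (select(2,3) replace("KSX")): buf='DEKSXCJ' cursor=5
After op 6 (right): buf='DEKSXCJ' cursor=6
After op 7 (insert('H')): buf='DEKSXCHJ' cursor=7
After op 8 (backspace): buf='DEKSXCJ' cursor=6
After op 9 (left): buf='DEKSXCJ' cursor=5
After op 10 (right): buf='DEKSXCJ' cursor=6
After op 11 (insert('O')): buf='DEKSXCOJ' cursor=7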